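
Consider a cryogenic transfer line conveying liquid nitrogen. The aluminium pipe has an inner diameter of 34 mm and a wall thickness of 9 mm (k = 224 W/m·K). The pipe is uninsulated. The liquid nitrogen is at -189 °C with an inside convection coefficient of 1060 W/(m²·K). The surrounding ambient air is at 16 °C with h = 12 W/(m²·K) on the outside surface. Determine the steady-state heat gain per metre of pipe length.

For a radial system each layer contributes R = ln(r_out/r_in)/(2πkL); films add R = 1/(hA).
R_inner film = 1/(h_i·2πr₁L) = 1/(1060×2π×0.017×1) = 0.008832 K/W
R_aluminium pipe wall = ln(26/17)/(2π×224×1) = 3.019×10^-4 K/W
R_outer film = 1/(h_o·2πr_oL) = 1/(12×2π×0.026×1) = 0.5101 K/W
R_total = 0.5192 K/W
Q = ΔT/R_total = 205/0.5192

q′ ≈ 395 W/m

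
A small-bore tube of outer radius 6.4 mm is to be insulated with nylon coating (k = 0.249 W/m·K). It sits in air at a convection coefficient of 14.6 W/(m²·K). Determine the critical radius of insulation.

For a cylinder r_cr = k/h = 0.249/14.6
r_cr = 17.1 mm; since the bare radius (6.4 mm) is below r_cr, adding a thin layer of insulation will *increase* heat loss.

r_cr ≈ 17.1 mm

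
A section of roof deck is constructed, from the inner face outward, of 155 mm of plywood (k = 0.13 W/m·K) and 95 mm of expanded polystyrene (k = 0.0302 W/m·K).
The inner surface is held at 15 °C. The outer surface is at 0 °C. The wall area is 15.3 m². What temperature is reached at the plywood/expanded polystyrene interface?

T ≈ 10.9 °C

Series thermal resistances:
R_plywood = L/(kA) = 0.155/(0.13×15.3) = 0.07793 K/W
R_expanded polystyrene = L/(kA) = 0.095/(0.0302×15.3) = 0.2056 K/W
R_total = 0.2835 K/W;  Q = ΔT/R_total = 15/0.2835 = 52.9 W
T_interface = T_inner − Q·ΣR(inner→interface) = 15 − 52.9×0.07793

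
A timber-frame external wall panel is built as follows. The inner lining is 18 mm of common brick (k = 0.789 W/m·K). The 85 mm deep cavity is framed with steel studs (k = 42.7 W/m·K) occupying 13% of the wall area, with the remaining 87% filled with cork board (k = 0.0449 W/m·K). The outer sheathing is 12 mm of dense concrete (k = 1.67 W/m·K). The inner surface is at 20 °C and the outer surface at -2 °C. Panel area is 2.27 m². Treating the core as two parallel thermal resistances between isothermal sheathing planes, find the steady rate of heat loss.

Sheathing layers in series; stud and cavity paths in parallel between them.
R_inner = 0.018/(0.789×2.27) = 0.01005 K/W
R_stud  = 0.085/(42.7×0.13×2.27) = 0.006746 K/W
R_cav   = 0.085/(0.0449×0.87×2.27) = 0.9586 K/W
1/R_core = 1/R_stud + 1/R_cav → R_core = 0.006698 K/W
R_outer = 0.012/(1.67×2.27) = 0.003165 K/W
R_total = 0.01991 K/W
Q = ΔT/R_total = 22/0.01991

Q ≈ 1100 W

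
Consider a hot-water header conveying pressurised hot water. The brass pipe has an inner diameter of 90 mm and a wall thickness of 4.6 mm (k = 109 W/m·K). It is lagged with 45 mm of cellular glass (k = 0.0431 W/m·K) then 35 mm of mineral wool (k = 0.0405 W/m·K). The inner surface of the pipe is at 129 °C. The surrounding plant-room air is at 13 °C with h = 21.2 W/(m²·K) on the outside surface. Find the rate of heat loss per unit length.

q′ ≈ 31.5 W/m

Radial resistances (cylindrical: R_cond = ln(r_o/r_i)/(2πkL), R_conv = 1/(h·2πrL)):
R_brass pipe wall = ln(49.6/45)/(2π×109×1) = 1.421×10^-4 K/W
R_cellular glass = ln(94.6/49.6)/(2π×0.0431×1) = 2.384 K/W
R_mineral wool = ln(129.6/94.6)/(2π×0.0405×1) = 1.237 K/W
R_outer film = 1/(h_o·2πr_oL) = 1/(21.2×2π×0.1296×1) = 0.05793 K/W
R_total = 3.679 K/W
Q = ΔT/R_total = 116/3.679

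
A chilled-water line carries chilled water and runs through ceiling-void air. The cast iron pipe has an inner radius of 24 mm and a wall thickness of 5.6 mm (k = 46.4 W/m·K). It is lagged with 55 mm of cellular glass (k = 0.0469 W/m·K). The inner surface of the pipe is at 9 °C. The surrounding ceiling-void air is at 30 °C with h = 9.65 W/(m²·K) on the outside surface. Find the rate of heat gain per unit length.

q′ ≈ 5.59 W/m

Radial resistances (cylindrical: R_cond = ln(r_o/r_i)/(2πkL), R_conv = 1/(h·2πrL)):
R_cast iron pipe wall = ln(29.6/24)/(2π×46.4×1) = 7.194×10^-4 K/W
R_cellular glass = ln(84.6/29.6)/(2π×0.0469×1) = 3.564 K/W
R_outer film = 1/(h_o·2πr_oL) = 1/(9.65×2π×0.0846×1) = 0.1949 K/W
R_total = 3.759 K/W
Q = ΔT/R_total = 21/3.759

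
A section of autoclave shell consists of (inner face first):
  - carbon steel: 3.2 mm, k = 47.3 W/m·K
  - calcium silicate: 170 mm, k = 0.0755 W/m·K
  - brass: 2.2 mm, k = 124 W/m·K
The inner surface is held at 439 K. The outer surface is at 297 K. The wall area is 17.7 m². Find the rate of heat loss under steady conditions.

Q ≈ 1120 W

Series thermal resistances:
R_carbon steel = L/(kA) = 0.0032/(47.3×17.7) = 3.822×10^-6 K/W
R_calcium silicate = L/(kA) = 0.17/(0.0755×17.7) = 0.1272 K/W
R_brass = L/(kA) = 0.0022/(124×17.7) = 1.002×10^-6 K/W
R_total = 0.1272 K/W
Q = ΔT / R_total = 142 / 0.1272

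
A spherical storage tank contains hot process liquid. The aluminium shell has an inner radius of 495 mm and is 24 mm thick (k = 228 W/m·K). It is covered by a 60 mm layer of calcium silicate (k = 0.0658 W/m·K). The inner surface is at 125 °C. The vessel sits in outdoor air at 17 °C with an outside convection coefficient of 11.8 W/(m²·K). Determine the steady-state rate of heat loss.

Spherical conduction: R = (1/r_in − 1/r_out)/(4πk) per layer; series-sum.
R_aluminium shell = (1/0.495 − 1/0.519)/(4π×228) = 3.261×10^-5 K/W
R_calcium silicate = (1/0.519 − 1/0.579)/(4π×0.0658) = 0.2415 K/W
R_outer film = 1/(h·4πr_o²) = 1/(11.8×4π×0.579²) = 0.02012 K/W
R_total = 0.2616 K/W
Q = ΔT/R_total = 108/0.2616

Q ≈ 413 W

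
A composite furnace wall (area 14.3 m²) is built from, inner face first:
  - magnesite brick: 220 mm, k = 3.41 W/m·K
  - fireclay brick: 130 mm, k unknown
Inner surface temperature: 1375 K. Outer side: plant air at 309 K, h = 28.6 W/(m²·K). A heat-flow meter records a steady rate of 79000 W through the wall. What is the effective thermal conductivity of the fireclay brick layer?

Using the resistance-network approach (series):
R_magnesite brick = L/(kA) = 0.22/(3.41×14.3) = 0.004512 K/W
R_outer film = 1/(h_o·A) = 1/(28.6×14.3) = 0.002445 K/W
Sum of known resistances R_other = 0.006957 K/W
Total R = ΔT/Q = 1066/79000 = 0.01349 K/W
R_fireclay brick = R_total − R_other = 0.006537 K/W
k = L/(R·A) = 0.13/(0.006537×14.3)

k ≈ 1.39 W/(m·K)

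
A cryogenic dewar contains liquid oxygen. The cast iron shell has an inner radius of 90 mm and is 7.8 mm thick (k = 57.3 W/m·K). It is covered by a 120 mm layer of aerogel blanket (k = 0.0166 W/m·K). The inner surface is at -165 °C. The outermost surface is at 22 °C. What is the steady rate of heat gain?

Each spherical layer contributes R = (1/r_i − 1/r_o)/(4πk):
R_cast iron shell = (1/0.09 − 1/0.0978)/(4π×57.3) = 0.001231 K/W
R_aerogel blanket = (1/0.0978 − 1/0.2178)/(4π×0.0166) = 27.01 K/W
R_total = 27.01 K/W
Q = ΔT/R_total = 187/27.01

Q ≈ 6.92 W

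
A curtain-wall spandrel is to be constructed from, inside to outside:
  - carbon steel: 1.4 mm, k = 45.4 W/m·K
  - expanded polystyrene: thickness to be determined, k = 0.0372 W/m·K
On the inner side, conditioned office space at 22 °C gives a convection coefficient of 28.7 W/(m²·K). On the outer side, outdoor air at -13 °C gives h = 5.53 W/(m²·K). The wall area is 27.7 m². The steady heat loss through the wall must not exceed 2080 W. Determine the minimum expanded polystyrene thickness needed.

L ≈ 9.31 mm

Series thermal resistances:
R_inner film = 1/(h_i·A) = 1/(28.7×27.7) = 0.001258 K/W
R_carbon steel = L/(kA) = 0.0014/(45.4×27.7) = 1.113×10^-6 K/W
R_outer film = 1/(h_o·A) = 1/(5.53×27.7) = 0.006528 K/W
Sum of the known resistances R_other = 0.007787 K/W
Required total resistance R_tot = ΔT/Q_allow = 35/2080 = 0.01683 K/W
R_expanded polystyrene = R_tot − R_other = 0.00904 K/W
L = R·k·A = 0.00904×0.0372×27.7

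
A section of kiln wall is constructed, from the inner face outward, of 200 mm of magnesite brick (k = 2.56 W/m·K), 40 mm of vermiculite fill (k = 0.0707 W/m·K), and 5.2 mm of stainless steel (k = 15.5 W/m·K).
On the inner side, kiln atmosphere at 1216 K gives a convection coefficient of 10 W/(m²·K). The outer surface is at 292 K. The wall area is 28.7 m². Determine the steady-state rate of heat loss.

Using the resistance-network approach (series):
R_inner film = 1/(h_i·A) = 1/(10×28.7) = 0.003484 K/W
R_magnesite brick = L/(kA) = 0.2/(2.56×28.7) = 0.002722 K/W
R_vermiculite fill = L/(kA) = 0.04/(0.0707×28.7) = 0.01971 K/W
R_stainless steel = L/(kA) = 0.0052/(15.5×28.7) = 1.169×10^-5 K/W
R_total = 0.02593 K/W
Q = ΔT / R_total = 924 / 0.02593

Q ≈ 35600 W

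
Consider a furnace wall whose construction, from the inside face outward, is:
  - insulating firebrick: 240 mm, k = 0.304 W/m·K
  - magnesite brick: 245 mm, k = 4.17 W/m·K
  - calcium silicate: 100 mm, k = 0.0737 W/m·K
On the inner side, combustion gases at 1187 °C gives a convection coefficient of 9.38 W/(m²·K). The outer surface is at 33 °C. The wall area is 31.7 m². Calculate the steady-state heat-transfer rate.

Q ≈ 15800 W

Treating each layer as a thermal resistance in series:
R_inner film = 1/(h_i·A) = 1/(9.38×31.7) = 0.003363 K/W
R_insulating firebrick = L/(kA) = 0.24/(0.304×31.7) = 0.0249 K/W
R_magnesite brick = L/(kA) = 0.245/(4.17×31.7) = 0.001853 K/W
R_calcium silicate = L/(kA) = 0.1/(0.0737×31.7) = 0.0428 K/W
R_total = 0.07292 K/W
Q = ΔT / R_total = 1154 / 0.07292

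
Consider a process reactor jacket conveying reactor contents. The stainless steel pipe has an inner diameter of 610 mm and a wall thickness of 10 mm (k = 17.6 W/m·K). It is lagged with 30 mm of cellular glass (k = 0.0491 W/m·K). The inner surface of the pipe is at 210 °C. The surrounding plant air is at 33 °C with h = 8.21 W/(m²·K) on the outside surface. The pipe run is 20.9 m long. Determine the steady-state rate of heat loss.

Cylindrical conduction, so R = ln(r₂/r₁)/(2πkL) per layer, in series:
R_stainless steel pipe wall = ln(315/305)/(2π×17.6×20.9) = 1.396×10^-5 K/W
R_cellular glass = ln(345/315)/(2π×0.0491×20.9) = 0.01411 K/W
R_outer film = 1/(h_o·2πr_oL) = 1/(8.21×2π×0.345×20.9) = 0.002689 K/W
R_total = 0.01681 K/W
Q = ΔT/R_total = 177/0.01681

Q ≈ 10500 W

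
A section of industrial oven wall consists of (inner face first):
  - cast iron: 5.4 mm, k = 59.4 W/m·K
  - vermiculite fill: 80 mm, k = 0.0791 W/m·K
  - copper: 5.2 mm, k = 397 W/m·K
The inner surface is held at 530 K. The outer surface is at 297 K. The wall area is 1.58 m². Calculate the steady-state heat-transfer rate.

Q ≈ 364 W

Model the wall as resistances in series:
R_cast iron = L/(kA) = 0.0054/(59.4×1.58) = 5.754×10^-5 K/W
R_vermiculite fill = L/(kA) = 0.08/(0.0791×1.58) = 0.6401 K/W
R_copper = L/(kA) = 0.0052/(397×1.58) = 8.29×10^-6 K/W
R_total = 0.6402 K/W
Q = ΔT / R_total = 233 / 0.6402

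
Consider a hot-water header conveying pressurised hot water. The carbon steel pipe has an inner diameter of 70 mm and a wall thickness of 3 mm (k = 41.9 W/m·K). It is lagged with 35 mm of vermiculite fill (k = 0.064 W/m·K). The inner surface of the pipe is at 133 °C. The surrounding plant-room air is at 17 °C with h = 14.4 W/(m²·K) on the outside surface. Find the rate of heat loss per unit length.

q′ ≈ 65.3 W/m

Treating each annulus and film as a series resistance:
R_carbon steel pipe wall = ln(38/35)/(2π×41.9×1) = 3.124×10^-4 K/W
R_vermiculite fill = ln(73/38)/(2π×0.064×1) = 1.624 K/W
R_outer film = 1/(h_o·2πr_oL) = 1/(14.4×2π×0.073×1) = 0.1514 K/W
R_total = 1.775 K/W
Q = ΔT/R_total = 116/1.775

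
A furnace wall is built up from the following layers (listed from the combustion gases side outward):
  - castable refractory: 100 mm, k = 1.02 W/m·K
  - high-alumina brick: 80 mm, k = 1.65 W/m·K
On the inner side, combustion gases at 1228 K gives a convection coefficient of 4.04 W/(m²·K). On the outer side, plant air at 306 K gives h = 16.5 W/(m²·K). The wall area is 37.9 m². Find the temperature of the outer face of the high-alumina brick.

Treating each layer as a thermal resistance in series:
R_inner film = 1/(h_i·A) = 1/(4.04×37.9) = 0.006531 K/W
R_castable refractory = L/(kA) = 0.1/(1.02×37.9) = 0.002587 K/W
R_high-alumina brick = L/(kA) = 0.08/(1.65×37.9) = 0.001279 K/W
R_outer film = 1/(h_o·A) = 1/(16.5×37.9) = 0.001599 K/W
R_total = 0.012 K/W;  Q = ΔT/R_total = 922/0.012 = 76860 W
T_interface = T_inner − Q·ΣR(inner→interface) = 1228 − 76900×0.0104

T ≈ 429 K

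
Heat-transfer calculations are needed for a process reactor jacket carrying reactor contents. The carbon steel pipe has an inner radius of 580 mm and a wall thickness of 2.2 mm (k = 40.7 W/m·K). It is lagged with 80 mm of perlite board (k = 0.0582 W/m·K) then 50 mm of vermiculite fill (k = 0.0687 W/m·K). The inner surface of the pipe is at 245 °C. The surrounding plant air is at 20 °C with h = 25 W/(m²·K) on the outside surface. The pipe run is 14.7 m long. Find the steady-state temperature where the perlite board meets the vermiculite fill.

T ≈ 95.4 °C

Radial resistances (cylindrical: R_cond = ln(r_o/r_i)/(2πkL), R_conv = 1/(h·2πrL)):
R_carbon steel pipe wall = ln(582.2/580)/(2π×40.7×14.7) = 1.007×10^-6 K/W
R_perlite board = ln(662.2/582.2)/(2π×0.0582×14.7) = 0.02395 K/W
R_vermiculite fill = ln(712.2/662.2)/(2π×0.0687×14.7) = 0.01147 K/W
R_outer film = 1/(h_o·2πr_oL) = 1/(25×2π×0.7122×14.7) = 6.081×10^-4 K/W
R_total = 0.03603 K/W
Q = ΔT/R_total = 225/0.03603
Q = 6240 W
T_interface = T_inner − Q·ΣR(inner→interface) = 245 − 6240×0.02395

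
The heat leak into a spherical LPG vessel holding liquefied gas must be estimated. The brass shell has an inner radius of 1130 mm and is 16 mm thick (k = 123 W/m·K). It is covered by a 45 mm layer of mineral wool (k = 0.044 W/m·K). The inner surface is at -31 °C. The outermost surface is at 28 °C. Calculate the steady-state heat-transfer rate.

Spherical conduction: R = (1/r_in − 1/r_out)/(4πk) per layer; series-sum.
R_brass shell = (1/1.13 − 1/1.146)/(4π×123) = 7.994×10^-6 K/W
R_mineral wool = (1/1.146 − 1/1.191)/(4π×0.044) = 0.05963 K/W
R_total = 0.05964 K/W
Q = ΔT/R_total = 59/0.05964

Q ≈ 989 W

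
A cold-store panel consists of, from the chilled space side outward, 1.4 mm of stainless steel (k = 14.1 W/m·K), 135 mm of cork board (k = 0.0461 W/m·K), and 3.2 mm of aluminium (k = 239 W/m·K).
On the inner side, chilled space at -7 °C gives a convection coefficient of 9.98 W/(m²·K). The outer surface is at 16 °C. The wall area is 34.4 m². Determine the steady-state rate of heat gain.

Series thermal resistances:
R_inner film = 1/(h_i·A) = 1/(9.98×34.4) = 0.002913 K/W
R_stainless steel = L/(kA) = 0.0014/(14.1×34.4) = 2.886×10^-6 K/W
R_cork board = L/(kA) = 0.135/(0.0461×34.4) = 0.08513 K/W
R_aluminium = L/(kA) = 0.0032/(239×34.4) = 3.892×10^-7 K/W
R_total = 0.08804 K/W
Q = ΔT / R_total = 23 / 0.08804

Q ≈ 261 W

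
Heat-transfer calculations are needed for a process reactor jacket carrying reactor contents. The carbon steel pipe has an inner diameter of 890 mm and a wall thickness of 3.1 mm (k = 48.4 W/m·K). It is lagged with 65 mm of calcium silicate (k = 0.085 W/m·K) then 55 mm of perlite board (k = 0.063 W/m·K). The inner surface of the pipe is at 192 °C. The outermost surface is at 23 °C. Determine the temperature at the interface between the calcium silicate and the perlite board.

T ≈ 108 °C

For a radial system each layer contributes R = ln(r_out/r_in)/(2πkL); films add R = 1/(hA).
R_carbon steel pipe wall = ln(448.1/445)/(2π×48.4×1) = 2.283×10^-5 K/W
R_calcium silicate = ln(513.1/448.1)/(2π×0.085×1) = 0.2536 K/W
R_perlite board = ln(568.1/513.1)/(2π×0.063×1) = 0.2572 K/W
R_total = 0.5109 K/W
Q = ΔT/R_total = 169/0.5109
Q = 331 W/m
T_interface = T_inner − Q·ΣR(inner→interface) = 192 − 331×0.2536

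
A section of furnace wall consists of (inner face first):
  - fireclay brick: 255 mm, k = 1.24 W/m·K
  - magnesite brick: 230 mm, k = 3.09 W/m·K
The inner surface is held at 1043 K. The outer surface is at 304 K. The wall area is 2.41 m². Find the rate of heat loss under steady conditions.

Q ≈ 6360 W

Series thermal resistances:
R_fireclay brick = L/(kA) = 0.255/(1.24×2.41) = 0.08533 K/W
R_magnesite brick = L/(kA) = 0.23/(3.09×2.41) = 0.03089 K/W
R_total = 0.1162 K/W
Q = ΔT / R_total = 739 / 0.1162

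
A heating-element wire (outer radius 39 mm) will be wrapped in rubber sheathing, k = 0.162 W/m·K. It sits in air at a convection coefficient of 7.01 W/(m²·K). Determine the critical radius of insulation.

r_cr ≈ 23.1 mm

For a cylinder r_cr = k/h = 0.162/7.01
r_cr = 23.1 mm; since the bare radius (39 mm) is above r_cr, any added insulation will reduce heat loss.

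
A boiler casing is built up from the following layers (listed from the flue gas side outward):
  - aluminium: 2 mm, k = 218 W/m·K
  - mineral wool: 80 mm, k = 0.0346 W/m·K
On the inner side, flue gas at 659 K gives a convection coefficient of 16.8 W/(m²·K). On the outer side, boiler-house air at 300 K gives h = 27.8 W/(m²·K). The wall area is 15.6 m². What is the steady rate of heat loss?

Q ≈ 2330 W

Using the resistance-network approach (series):
R_inner film = 1/(h_i·A) = 1/(16.8×15.6) = 0.003816 K/W
R_aluminium = L/(kA) = 0.002/(218×15.6) = 5.881×10^-7 K/W
R_mineral wool = L/(kA) = 0.08/(0.0346×15.6) = 0.1482 K/W
R_outer film = 1/(h_o·A) = 1/(27.8×15.6) = 0.002306 K/W
R_total = 0.1543 K/W
Q = ΔT / R_total = 359 / 0.1543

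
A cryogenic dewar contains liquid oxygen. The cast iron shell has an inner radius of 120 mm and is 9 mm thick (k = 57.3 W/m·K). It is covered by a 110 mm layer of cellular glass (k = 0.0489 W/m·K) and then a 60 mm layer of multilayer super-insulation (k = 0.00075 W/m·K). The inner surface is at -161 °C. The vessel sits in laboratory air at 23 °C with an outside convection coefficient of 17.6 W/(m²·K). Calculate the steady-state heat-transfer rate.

Q ≈ 1.94 W

Radial (spherical) resistances in series:
R_cast iron shell = (1/0.12 − 1/0.129)/(4π×57.3) = 8.074×10^-4 K/W
R_cellular glass = (1/0.129 − 1/0.239)/(4π×0.0489) = 5.806 K/W
R_multilayer super-insulation = (1/0.239 − 1/0.299)/(4π×0.00075) = 89.09 K/W
R_outer film = 1/(h·4πr_o²) = 1/(17.6×4π×0.299²) = 0.05057 K/W
R_total = 94.94 K/W
Q = ΔT/R_total = 184/94.94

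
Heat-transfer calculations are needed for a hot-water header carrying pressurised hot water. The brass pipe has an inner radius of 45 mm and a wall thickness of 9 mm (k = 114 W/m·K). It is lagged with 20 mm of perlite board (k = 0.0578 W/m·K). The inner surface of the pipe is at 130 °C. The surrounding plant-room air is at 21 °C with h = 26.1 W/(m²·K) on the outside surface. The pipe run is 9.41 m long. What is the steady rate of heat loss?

Q ≈ 1080 W

Per-layer cylindrical resistances, series-summed:
R_brass pipe wall = ln(54/45)/(2π×114×9.41) = 2.705×10^-5 K/W
R_perlite board = ln(74/54)/(2π×0.0578×9.41) = 0.0922 K/W
R_outer film = 1/(h_o·2πr_oL) = 1/(26.1×2π×0.074×9.41) = 0.008757 K/W
R_total = 0.101 K/W
Q = ΔT/R_total = 109/0.101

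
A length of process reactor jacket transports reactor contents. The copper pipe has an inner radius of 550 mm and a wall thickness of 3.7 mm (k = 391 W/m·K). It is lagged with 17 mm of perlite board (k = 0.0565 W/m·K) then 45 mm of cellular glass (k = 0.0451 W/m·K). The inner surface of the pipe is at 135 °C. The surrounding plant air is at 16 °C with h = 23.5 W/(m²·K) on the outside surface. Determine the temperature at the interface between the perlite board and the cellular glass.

T ≈ 107 °C

Radial resistances (cylindrical: R_cond = ln(r_o/r_i)/(2πkL), R_conv = 1/(h·2πrL)):
R_copper pipe wall = ln(553.7/550)/(2π×391×1) = 2.729×10^-6 K/W
R_perlite board = ln(570.7/553.7)/(2π×0.0565×1) = 0.08518 K/W
R_cellular glass = ln(615.7/570.7)/(2π×0.0451×1) = 0.2678 K/W
R_outer film = 1/(h_o·2πr_oL) = 1/(23.5×2π×0.6157×1) = 0.011 K/W
R_total = 0.364 K/W
Q = ΔT/R_total = 119/0.364
Q = 327 W/m
T_interface = T_inner − Q·ΣR(inner→interface) = 135 − 327×0.08519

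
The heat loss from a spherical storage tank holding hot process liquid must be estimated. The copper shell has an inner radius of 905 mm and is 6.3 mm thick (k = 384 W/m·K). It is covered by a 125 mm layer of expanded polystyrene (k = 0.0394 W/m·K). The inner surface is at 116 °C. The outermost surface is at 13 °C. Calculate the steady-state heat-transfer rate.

For a spherical shell R = (1/r₁ − 1/r₂)/(4πk); film R = 1/(h·4πr²). In series:
R_copper shell = (1/0.905 − 1/0.9113)/(4π×384) = 1.583×10^-6 K/W
R_expanded polystyrene = (1/0.9113 − 1/1.0363)/(4π×0.0394) = 0.2673 K/W
R_total = 0.2673 K/W
Q = ΔT/R_total = 103/0.2673

Q ≈ 385 W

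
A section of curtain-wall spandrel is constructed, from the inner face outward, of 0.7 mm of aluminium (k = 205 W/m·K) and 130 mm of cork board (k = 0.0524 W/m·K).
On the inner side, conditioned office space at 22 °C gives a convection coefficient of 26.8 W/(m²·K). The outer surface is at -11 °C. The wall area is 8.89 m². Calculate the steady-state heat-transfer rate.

Model the wall as resistances in series:
R_inner film = 1/(h_i·A) = 1/(26.8×8.89) = 0.004197 K/W
R_aluminium = L/(kA) = 0.0007/(205×8.89) = 3.841×10^-7 K/W
R_cork board = L/(kA) = 0.13/(0.0524×8.89) = 0.2791 K/W
R_total = 0.2833 K/W
Q = ΔT / R_total = 33 / 0.2833

Q ≈ 116 W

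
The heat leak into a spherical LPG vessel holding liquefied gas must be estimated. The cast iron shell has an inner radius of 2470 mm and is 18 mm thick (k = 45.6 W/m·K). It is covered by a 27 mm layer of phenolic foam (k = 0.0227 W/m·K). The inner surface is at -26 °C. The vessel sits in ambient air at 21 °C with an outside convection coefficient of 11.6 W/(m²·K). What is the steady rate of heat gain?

Spherical conduction: R = (1/r_in − 1/r_out)/(4πk) per layer; series-sum.
R_cast iron shell = (1/2.47 − 1/2.488)/(4π×45.6) = 5.112×10^-6 K/W
R_phenolic foam = (1/2.488 − 1/2.515)/(4π×0.0227) = 0.01513 K/W
R_outer film = 1/(h·4πr_o²) = 1/(11.6×4π×2.515²) = 0.001085 K/W
R_total = 0.01622 K/W
Q = ΔT/R_total = 47/0.01622

Q ≈ 2900 W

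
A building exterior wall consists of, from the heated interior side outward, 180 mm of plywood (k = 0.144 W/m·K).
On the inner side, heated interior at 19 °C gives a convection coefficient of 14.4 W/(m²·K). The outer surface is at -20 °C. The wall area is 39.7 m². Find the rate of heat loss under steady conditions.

Series thermal resistances:
R_inner film = 1/(h_i·A) = 1/(14.4×39.7) = 0.001749 K/W
R_plywood = L/(kA) = 0.18/(0.144×39.7) = 0.03149 K/W
R_total = 0.03324 K/W
Q = ΔT / R_total = 39 / 0.03324

Q ≈ 1170 W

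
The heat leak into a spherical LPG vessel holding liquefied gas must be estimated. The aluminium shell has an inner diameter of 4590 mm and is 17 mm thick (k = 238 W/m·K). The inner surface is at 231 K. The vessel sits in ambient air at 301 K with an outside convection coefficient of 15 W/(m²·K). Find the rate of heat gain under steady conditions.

Spherical conduction: R = (1/r_in − 1/r_out)/(4πk) per layer; series-sum.
R_aluminium shell = (1/2.295 − 1/2.312)/(4π×238) = 1.071×10^-6 K/W
R_outer film = 1/(h·4πr_o²) = 1/(15×4π×2.312²) = 9.925×10^-4 K/W
R_total = 9.936×10^-4 K/W
Q = ΔT/R_total = 70/9.936×10^-4

Q ≈ 70500 W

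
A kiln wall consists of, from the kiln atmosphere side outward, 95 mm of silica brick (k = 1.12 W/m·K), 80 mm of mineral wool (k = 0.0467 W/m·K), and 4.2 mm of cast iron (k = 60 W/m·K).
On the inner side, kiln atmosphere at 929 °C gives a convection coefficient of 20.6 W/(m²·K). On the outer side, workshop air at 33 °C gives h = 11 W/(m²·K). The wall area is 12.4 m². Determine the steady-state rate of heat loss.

Q ≈ 5730 W

Model the wall as resistances in series:
R_inner film = 1/(h_i·A) = 1/(20.6×12.4) = 0.003915 K/W
R_silica brick = L/(kA) = 0.095/(1.12×12.4) = 0.00684 K/W
R_mineral wool = L/(kA) = 0.08/(0.0467×12.4) = 0.1382 K/W
R_cast iron = L/(kA) = 0.0042/(60×12.4) = 5.645×10^-6 K/W
R_outer film = 1/(h_o·A) = 1/(11×12.4) = 0.007331 K/W
R_total = 0.1562 K/W
Q = ΔT / R_total = 896 / 0.1562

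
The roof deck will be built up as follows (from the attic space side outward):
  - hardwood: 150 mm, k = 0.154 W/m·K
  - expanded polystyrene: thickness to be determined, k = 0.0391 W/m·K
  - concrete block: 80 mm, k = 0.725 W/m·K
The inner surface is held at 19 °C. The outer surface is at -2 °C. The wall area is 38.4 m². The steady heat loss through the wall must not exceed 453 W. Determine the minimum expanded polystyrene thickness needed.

Using the resistance-network approach (series):
R_hardwood = L/(kA) = 0.15/(0.154×38.4) = 0.02537 K/W
R_concrete block = L/(kA) = 0.08/(0.725×38.4) = 0.002874 K/W
Sum of the known resistances R_other = 0.02824 K/W
Required total resistance R_tot = ΔT/Q_allow = 21/453 = 0.04636 K/W
R_expanded polystyrene = R_tot − R_other = 0.01812 K/W
L = R·k·A = 0.01812×0.0391×38.4

L ≈ 27.2 mm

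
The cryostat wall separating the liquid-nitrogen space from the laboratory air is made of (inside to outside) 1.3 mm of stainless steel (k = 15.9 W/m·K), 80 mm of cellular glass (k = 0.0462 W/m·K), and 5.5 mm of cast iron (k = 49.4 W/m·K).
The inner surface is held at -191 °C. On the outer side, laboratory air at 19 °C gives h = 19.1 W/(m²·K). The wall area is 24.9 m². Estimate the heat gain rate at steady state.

Using the resistance-network approach (series):
R_stainless steel = L/(kA) = 0.0013/(15.9×24.9) = 3.284×10^-6 K/W
R_cellular glass = L/(kA) = 0.08/(0.0462×24.9) = 0.06954 K/W
R_cast iron = L/(kA) = 0.0055/(49.4×24.9) = 4.471×10^-6 K/W
R_outer film = 1/(h_o·A) = 1/(19.1×24.9) = 0.002103 K/W
R_total = 0.07165 K/W
Q = ΔT / R_total = 210 / 0.07165

Q ≈ 2930 W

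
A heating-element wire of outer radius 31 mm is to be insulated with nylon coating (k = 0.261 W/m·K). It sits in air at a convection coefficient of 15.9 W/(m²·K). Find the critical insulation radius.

For a cylinder r_cr = k/h = 0.261/15.9
r_cr = 16.4 mm; since the bare radius (31 mm) is above r_cr, any added insulation will reduce heat loss.

r_cr ≈ 16.4 mm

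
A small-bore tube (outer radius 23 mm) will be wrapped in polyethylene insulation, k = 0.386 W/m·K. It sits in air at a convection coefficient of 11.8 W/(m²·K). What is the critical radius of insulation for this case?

r_cr ≈ 32.7 mm

For a cylinder r_cr = k/h = 0.386/11.8
r_cr = 32.7 mm; since the bare radius (23 mm) is below r_cr, adding a thin layer of insulation will *increase* heat loss.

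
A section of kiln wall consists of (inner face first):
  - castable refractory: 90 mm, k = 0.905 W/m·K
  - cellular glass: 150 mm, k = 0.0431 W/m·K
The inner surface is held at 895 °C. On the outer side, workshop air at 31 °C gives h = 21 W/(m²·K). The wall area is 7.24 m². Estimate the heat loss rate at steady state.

Thermal resistances in series:
R_castable refractory = L/(kA) = 0.09/(0.905×7.24) = 0.01374 K/W
R_cellular glass = L/(kA) = 0.15/(0.0431×7.24) = 0.4807 K/W
R_outer film = 1/(h_o·A) = 1/(21×7.24) = 0.006577 K/W
R_total = 0.501 K/W
Q = ΔT / R_total = 864 / 0.501

Q ≈ 1720 W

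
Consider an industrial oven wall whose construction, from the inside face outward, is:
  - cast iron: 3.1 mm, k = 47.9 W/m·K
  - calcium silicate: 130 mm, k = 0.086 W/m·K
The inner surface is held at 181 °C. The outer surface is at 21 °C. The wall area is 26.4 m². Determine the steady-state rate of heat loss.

Q ≈ 2790 W

Treating each layer as a thermal resistance in series:
R_cast iron = L/(kA) = 0.0031/(47.9×26.4) = 2.451×10^-6 K/W
R_calcium silicate = L/(kA) = 0.13/(0.086×26.4) = 0.05726 K/W
R_total = 0.05726 K/W
Q = ΔT / R_total = 160 / 0.05726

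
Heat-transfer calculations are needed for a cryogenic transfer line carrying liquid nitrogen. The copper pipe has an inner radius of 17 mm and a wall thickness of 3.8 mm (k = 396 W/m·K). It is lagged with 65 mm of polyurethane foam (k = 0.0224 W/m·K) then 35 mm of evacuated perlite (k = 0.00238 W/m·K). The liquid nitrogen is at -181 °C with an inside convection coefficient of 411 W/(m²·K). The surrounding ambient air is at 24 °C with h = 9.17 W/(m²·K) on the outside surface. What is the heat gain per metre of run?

q′ ≈ 6.19 W/m

Cylindrical conduction, so R = ln(r₂/r₁)/(2πkL) per layer, in series:
R_inner film = 1/(h_i·2πr₁L) = 1/(411×2π×0.017×1) = 0.02278 K/W
R_copper pipe wall = ln(20.8/17)/(2π×396×1) = 8.108×10^-5 K/W
R_polyurethane foam = ln(85.8/20.8)/(2π×0.0224×1) = 10.07 K/W
R_evacuated perlite = ln(120.8/85.8)/(2π×0.00238×1) = 22.88 K/W
R_outer film = 1/(h_o·2πr_oL) = 1/(9.17×2π×0.1208×1) = 0.1437 K/W
R_total = 33.11 K/W
Q = ΔT/R_total = 205/33.11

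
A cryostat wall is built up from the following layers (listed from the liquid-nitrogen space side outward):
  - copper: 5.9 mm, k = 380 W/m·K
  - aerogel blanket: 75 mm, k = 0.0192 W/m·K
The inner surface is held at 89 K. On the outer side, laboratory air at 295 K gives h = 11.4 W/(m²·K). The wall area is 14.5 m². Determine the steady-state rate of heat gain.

Model the wall as resistances in series:
R_copper = L/(kA) = 0.0059/(380×14.5) = 1.071×10^-6 K/W
R_aerogel blanket = L/(kA) = 0.075/(0.0192×14.5) = 0.2694 K/W
R_outer film = 1/(h_o·A) = 1/(11.4×14.5) = 0.00605 K/W
R_total = 0.2754 K/W
Q = ΔT / R_total = 206 / 0.2754

Q ≈ 748 W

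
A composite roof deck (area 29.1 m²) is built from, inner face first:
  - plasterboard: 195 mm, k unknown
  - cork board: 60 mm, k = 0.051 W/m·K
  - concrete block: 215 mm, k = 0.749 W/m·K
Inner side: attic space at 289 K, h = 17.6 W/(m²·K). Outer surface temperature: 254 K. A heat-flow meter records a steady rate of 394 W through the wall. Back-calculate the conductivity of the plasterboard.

Thermal resistances in series:
R_inner film = 1/(h_i·A) = 1/(17.6×29.1) = 0.001953 K/W
R_cork board = L/(kA) = 0.06/(0.051×29.1) = 0.04043 K/W
R_concrete block = L/(kA) = 0.215/(0.749×29.1) = 0.009864 K/W
Sum of known resistances R_other = 0.05225 K/W
Total R = ΔT/Q = 35/394 = 0.08883 K/W
R_plasterboard = R_total − R_other = 0.03659 K/W
k = L/(R·A) = 0.195/(0.03659×29.1)

k ≈ 0.183 W/(m·K)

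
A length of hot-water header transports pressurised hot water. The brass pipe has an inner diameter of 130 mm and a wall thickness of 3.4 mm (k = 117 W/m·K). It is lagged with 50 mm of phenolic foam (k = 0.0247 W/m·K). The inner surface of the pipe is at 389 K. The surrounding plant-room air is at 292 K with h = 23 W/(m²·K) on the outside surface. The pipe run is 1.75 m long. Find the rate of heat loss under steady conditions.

Per-layer cylindrical resistances, series-summed:
R_brass pipe wall = ln(68.4/65)/(2π×117×1.75) = 3.963×10^-5 K/W
R_phenolic foam = ln(118.4/68.4)/(2π×0.0247×1.75) = 2.02 K/W
R_outer film = 1/(h_o·2πr_oL) = 1/(23×2π×0.1184×1.75) = 0.0334 K/W
R_total = 2.054 K/W
Q = ΔT/R_total = 97/2.054

Q ≈ 47.2 W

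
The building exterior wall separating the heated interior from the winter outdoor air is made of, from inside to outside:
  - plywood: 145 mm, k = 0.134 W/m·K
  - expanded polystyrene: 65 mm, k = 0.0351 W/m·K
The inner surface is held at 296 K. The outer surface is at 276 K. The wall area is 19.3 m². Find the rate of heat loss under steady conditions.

Q ≈ 132 W

Series thermal resistances:
R_plywood = L/(kA) = 0.145/(0.134×19.3) = 0.05607 K/W
R_expanded polystyrene = L/(kA) = 0.065/(0.0351×19.3) = 0.09595 K/W
R_total = 0.152 K/W
Q = ΔT / R_total = 20 / 0.152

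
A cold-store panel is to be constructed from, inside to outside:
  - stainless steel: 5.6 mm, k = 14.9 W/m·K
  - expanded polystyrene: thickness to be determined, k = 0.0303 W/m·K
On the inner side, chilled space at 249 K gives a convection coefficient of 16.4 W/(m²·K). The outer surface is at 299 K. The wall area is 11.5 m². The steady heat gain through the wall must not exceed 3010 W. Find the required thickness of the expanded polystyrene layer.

Treating each layer as a thermal resistance in series:
R_inner film = 1/(h_i·A) = 1/(16.4×11.5) = 0.005302 K/W
R_stainless steel = L/(kA) = 0.0056/(14.9×11.5) = 3.268×10^-5 K/W
Sum of the known resistances R_other = 0.005335 K/W
Required total resistance R_tot = ΔT/Q_allow = 50/3010 = 0.01661 K/W
R_expanded polystyrene = R_tot − R_other = 0.01128 K/W
L = R·k·A = 0.01128×0.0303×11.5

L ≈ 3.93 mm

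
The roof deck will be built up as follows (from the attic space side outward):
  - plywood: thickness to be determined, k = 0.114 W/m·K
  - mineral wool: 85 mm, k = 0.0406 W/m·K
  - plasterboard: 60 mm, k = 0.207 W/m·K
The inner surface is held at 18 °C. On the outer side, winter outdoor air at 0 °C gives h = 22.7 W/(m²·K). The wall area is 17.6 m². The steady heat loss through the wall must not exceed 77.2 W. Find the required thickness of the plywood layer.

Thermal resistances in series:
R_mineral wool = L/(kA) = 0.085/(0.0406×17.6) = 0.119 K/W
R_plasterboard = L/(kA) = 0.06/(0.207×17.6) = 0.01647 K/W
R_outer film = 1/(h_o·A) = 1/(22.7×17.6) = 0.002503 K/W
Sum of the known resistances R_other = 0.1379 K/W
Required total resistance R_tot = ΔT/Q_allow = 18/77.2 = 0.2332 K/W
R_plywood = R_tot − R_other = 0.09523 K/W
L = R·k·A = 0.09523×0.114×17.6

L ≈ 191 mm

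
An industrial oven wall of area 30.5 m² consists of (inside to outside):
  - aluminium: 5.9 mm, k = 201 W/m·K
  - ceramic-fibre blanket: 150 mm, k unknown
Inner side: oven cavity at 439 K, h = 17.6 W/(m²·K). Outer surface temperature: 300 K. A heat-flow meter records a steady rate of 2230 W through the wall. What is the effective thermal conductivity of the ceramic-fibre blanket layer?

Thermal resistances in series:
R_inner film = 1/(h_i·A) = 1/(17.6×30.5) = 0.001863 K/W
R_aluminium = L/(kA) = 0.0059/(201×30.5) = 9.624×10^-7 K/W
Sum of known resistances R_other = 0.001864 K/W
Total R = ΔT/Q = 139/2230 = 0.06233 K/W
R_ceramic-fibre blanket = R_total − R_other = 0.06047 K/W
k = L/(R·A) = 0.15/(0.06047×30.5)

k ≈ 0.0813 W/(m·K)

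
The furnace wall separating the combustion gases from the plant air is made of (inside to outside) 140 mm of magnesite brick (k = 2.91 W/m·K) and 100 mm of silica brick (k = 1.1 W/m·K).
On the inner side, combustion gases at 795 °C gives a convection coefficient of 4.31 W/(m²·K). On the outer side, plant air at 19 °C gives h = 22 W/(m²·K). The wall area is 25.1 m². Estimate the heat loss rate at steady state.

Thermal resistances in series:
R_inner film = 1/(h_i·A) = 1/(4.31×25.1) = 0.009244 K/W
R_magnesite brick = L/(kA) = 0.14/(2.91×25.1) = 0.001917 K/W
R_silica brick = L/(kA) = 0.1/(1.1×25.1) = 0.003622 K/W
R_outer film = 1/(h_o·A) = 1/(22×25.1) = 0.001811 K/W
R_total = 0.01659 K/W
Q = ΔT / R_total = 776 / 0.01659

Q ≈ 46800 W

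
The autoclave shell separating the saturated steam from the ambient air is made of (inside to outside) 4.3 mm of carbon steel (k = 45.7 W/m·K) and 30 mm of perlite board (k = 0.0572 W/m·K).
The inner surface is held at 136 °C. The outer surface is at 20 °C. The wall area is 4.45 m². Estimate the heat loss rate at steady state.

Treating each layer as a thermal resistance in series:
R_carbon steel = L/(kA) = 0.0043/(45.7×4.45) = 2.114×10^-5 K/W
R_perlite board = L/(kA) = 0.03/(0.0572×4.45) = 0.1179 K/W
R_total = 0.1179 K/W
Q = ΔT / R_total = 116 / 0.1179

Q ≈ 984 W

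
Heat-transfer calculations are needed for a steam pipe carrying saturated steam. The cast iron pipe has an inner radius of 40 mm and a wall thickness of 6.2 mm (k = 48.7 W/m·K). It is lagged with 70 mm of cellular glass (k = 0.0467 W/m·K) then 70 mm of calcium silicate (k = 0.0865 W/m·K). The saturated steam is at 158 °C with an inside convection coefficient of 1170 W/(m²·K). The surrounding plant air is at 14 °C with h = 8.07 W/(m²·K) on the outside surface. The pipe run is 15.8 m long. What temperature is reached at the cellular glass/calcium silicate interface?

T ≈ 48 °C

Radial resistances (cylindrical: R_cond = ln(r_o/r_i)/(2πkL), R_conv = 1/(h·2πrL)):
R_inner film = 1/(h_i·2πr₁L) = 1/(1170×2π×0.04×15.8) = 2.152×10^-4 K/W
R_cast iron pipe wall = ln(46.2/40)/(2π×48.7×15.8) = 2.981×10^-5 K/W
R_cellular glass = ln(116.2/46.2)/(2π×0.0467×15.8) = 0.1989 K/W
R_calcium silicate = ln(186.2/116.2)/(2π×0.0865×15.8) = 0.05491 K/W
R_outer film = 1/(h_o·2πr_oL) = 1/(8.07×2π×0.1862×15.8) = 0.006704 K/W
R_total = 0.2608 K/W
Q = ΔT/R_total = 144/0.2608
Q = 552 W
T_interface = T_inner − Q·ΣR(inner→interface) = 158 − 552×0.1992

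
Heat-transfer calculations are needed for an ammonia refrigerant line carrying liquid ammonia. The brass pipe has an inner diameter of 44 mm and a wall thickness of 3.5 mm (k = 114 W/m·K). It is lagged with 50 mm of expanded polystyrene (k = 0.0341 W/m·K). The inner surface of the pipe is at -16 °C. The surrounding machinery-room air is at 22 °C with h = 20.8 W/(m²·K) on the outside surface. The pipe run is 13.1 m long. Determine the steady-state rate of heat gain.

Q ≈ 96.3 W

Treating each annulus and film as a series resistance:
R_brass pipe wall = ln(25.5/22)/(2π×114×13.1) = 1.573×10^-5 K/W
R_expanded polystyrene = ln(75.5/25.5)/(2π×0.0341×13.1) = 0.3867 K/W
R_outer film = 1/(h_o·2πr_oL) = 1/(20.8×2π×0.0755×13.1) = 0.007736 K/W
R_total = 0.3945 K/W
Q = ΔT/R_total = 38/0.3945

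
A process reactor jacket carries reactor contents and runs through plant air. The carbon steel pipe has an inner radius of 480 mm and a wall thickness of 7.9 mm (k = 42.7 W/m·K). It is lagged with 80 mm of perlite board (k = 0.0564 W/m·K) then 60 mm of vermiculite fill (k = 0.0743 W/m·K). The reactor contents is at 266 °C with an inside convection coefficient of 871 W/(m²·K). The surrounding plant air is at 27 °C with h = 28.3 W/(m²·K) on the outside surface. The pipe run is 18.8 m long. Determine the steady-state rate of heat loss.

Q ≈ 6880 W

Treating each annulus and film as a series resistance:
R_inner film = 1/(h_i·2πr₁L) = 1/(871×2π×0.48×18.8) = 2.025×10^-5 K/W
R_carbon steel pipe wall = ln(487.9/480)/(2π×42.7×18.8) = 3.236×10^-6 K/W
R_perlite board = ln(567.9/487.9)/(2π×0.0564×18.8) = 0.02279 K/W
R_vermiculite fill = ln(627.9/567.9)/(2π×0.0743×18.8) = 0.01144 K/W
R_outer film = 1/(h_o·2πr_oL) = 1/(28.3×2π×0.6279×18.8) = 4.764×10^-4 K/W
R_total = 0.03473 K/W
Q = ΔT/R_total = 239/0.03473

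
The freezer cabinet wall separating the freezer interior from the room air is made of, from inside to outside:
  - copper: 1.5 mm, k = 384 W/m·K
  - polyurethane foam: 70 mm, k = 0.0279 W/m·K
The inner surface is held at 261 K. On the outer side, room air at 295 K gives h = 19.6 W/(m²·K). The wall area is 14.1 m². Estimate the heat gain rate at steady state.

Q ≈ 187 W

Series thermal resistances:
R_copper = L/(kA) = 0.0015/(384×14.1) = 2.77×10^-7 K/W
R_polyurethane foam = L/(kA) = 0.07/(0.0279×14.1) = 0.1779 K/W
R_outer film = 1/(h_o·A) = 1/(19.6×14.1) = 0.003618 K/W
R_total = 0.1816 K/W
Q = ΔT / R_total = 34 / 0.1816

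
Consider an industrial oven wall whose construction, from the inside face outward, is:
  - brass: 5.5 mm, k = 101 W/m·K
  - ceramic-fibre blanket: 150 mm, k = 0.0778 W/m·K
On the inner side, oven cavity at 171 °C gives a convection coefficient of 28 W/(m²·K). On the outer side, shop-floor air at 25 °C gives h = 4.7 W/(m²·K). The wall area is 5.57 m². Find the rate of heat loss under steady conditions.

Treating each layer as a thermal resistance in series:
R_inner film = 1/(h_i·A) = 1/(28×5.57) = 0.006412 K/W
R_brass = L/(kA) = 0.0055/(101×5.57) = 9.777×10^-6 K/W
R_ceramic-fibre blanket = L/(kA) = 0.15/(0.0778×5.57) = 0.3461 K/W
R_outer film = 1/(h_o·A) = 1/(4.7×5.57) = 0.0382 K/W
R_total = 0.3908 K/W
Q = ΔT / R_total = 146 / 0.3908

Q ≈ 374 W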